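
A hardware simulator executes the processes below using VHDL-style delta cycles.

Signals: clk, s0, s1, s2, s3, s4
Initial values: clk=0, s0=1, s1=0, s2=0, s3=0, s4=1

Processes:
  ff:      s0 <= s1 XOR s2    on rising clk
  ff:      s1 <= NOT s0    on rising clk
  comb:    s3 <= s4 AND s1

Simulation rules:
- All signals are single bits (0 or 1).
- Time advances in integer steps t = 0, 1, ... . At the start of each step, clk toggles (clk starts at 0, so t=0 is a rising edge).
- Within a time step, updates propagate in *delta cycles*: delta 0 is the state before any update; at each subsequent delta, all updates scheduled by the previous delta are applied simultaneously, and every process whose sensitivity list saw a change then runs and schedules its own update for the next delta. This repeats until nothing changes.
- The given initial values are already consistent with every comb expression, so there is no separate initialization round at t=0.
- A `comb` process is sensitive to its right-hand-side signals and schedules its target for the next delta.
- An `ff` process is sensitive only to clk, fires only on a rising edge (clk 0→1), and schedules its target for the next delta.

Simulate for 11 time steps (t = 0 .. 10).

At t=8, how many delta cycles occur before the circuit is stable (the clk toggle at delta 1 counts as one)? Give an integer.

2

[bits: s2,s1,s0,s4,s3,clk]
t=0: Δ0=001100 Δ1=001101 Δ2=000101 | 2Δ
t=1: Δ0=000101 Δ1=000100 | 1Δ
t=2: Δ0=000100 Δ1=000101 Δ2=010101 Δ3=010111 | 3Δ
t=3: Δ0=010111 Δ1=010110 | 1Δ
t=4: Δ0=010110 Δ1=010111 Δ2=011111 | 2Δ
t=5: Δ0=011111 Δ1=011110 | 1Δ
t=6: Δ0=011110 Δ1=011111 Δ2=001111 Δ3=001101 | 3Δ
t=7: Δ0=001101 Δ1=001100 | 1Δ
t=8: Δ0=001100 Δ1=001101 Δ2=000101 | 2Δ
t=9: Δ0=000101 Δ1=000100 | 1Δ
t=10: Δ0=000100 Δ1=000101 Δ2=010101 Δ3=010111 | 3Δ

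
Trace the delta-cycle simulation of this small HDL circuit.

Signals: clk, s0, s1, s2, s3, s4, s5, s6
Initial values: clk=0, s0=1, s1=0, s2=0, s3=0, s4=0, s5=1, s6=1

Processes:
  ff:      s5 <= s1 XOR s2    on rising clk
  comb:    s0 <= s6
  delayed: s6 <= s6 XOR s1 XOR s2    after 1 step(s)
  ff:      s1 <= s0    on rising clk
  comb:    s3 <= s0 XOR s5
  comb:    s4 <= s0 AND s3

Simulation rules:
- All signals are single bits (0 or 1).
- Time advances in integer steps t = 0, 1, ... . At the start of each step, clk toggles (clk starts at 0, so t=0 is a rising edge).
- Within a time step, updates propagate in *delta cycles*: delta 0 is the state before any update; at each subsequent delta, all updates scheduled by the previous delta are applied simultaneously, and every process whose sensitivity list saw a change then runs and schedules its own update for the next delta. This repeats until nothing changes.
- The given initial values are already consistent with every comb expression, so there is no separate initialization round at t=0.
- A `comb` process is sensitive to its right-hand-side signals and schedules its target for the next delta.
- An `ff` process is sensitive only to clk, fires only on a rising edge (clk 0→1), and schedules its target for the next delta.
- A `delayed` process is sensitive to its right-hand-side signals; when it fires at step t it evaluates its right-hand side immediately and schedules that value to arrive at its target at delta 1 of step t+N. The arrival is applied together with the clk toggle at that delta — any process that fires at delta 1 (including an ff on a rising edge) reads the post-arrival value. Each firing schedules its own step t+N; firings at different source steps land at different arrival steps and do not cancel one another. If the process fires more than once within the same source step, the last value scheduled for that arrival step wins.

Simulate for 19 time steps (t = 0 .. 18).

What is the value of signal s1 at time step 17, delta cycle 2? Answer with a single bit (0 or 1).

1

t0.Δ0 s1=0 s4=0 clk=0 s5=1 s6=1 s2=0 s0=1 s3=0
t0.Δ1 s1=0 s4=0 clk=1 s5=1 s6=1 s2=0 s0=1 s3=0
t0.Δ2 s1=1 s4=0 clk=1 s5=0 s6=1 s2=0 s0=1 s3=0
t0.Δ3 s1=1 s4=0 clk=1 s5=0 s6=1 s2=0 s0=1 s3=1
t0.Δ4 s1=1 s4=1 clk=1 s5=0 s6=1 s2=0 s0=1 s3=1
t1.Δ0 s1=1 s4=1 clk=1 s5=0 s6=1 s2=0 s0=1 s3=1
t1.Δ1 s1=1 s4=1 clk=0 s5=0 s6=0 s2=0 s0=1 s3=1
t1.Δ2 s1=1 s4=1 clk=0 s5=0 s6=0 s2=0 s0=0 s3=1
t1.Δ3 s1=1 s4=0 clk=0 s5=0 s6=0 s2=0 s0=0 s3=0
t2.Δ0 s1=1 s4=0 clk=0 s5=0 s6=0 s2=0 s0=0 s3=0
t2.Δ1 s1=1 s4=0 clk=1 s5=0 s6=1 s2=0 s0=0 s3=0
t2.Δ2 s1=0 s4=0 clk=1 s5=1 s6=1 s2=0 s0=1 s3=0
t3.Δ0 s1=0 s4=0 clk=1 s5=1 s6=1 s2=0 s0=1 s3=0
t3.Δ1 s1=0 s4=0 clk=0 s5=1 s6=1 s2=0 s0=1 s3=0
t4.Δ0 s1=0 s4=0 clk=0 s5=1 s6=1 s2=0 s0=1 s3=0
t4.Δ1 s1=0 s4=0 clk=1 s5=1 s6=1 s2=0 s0=1 s3=0
t4.Δ2 s1=1 s4=0 clk=1 s5=0 s6=1 s2=0 s0=1 s3=0
t4.Δ3 s1=1 s4=0 clk=1 s5=0 s6=1 s2=0 s0=1 s3=1
t4.Δ4 s1=1 s4=1 clk=1 s5=0 s6=1 s2=0 s0=1 s3=1
t5.Δ0 s1=1 s4=1 clk=1 s5=0 s6=1 s2=0 s0=1 s3=1
t5.Δ1 s1=1 s4=1 clk=0 s5=0 s6=0 s2=0 s0=1 s3=1
t5.Δ2 s1=1 s4=1 clk=0 s5=0 s6=0 s2=0 s0=0 s3=1
t5.Δ3 s1=1 s4=0 clk=0 s5=0 s6=0 s2=0 s0=0 s3=0
t6.Δ0 s1=1 s4=0 clk=0 s5=0 s6=0 s2=0 s0=0 s3=0
t6.Δ1 s1=1 s4=0 clk=1 s5=0 s6=1 s2=0 s0=0 s3=0
t6.Δ2 s1=0 s4=0 clk=1 s5=1 s6=1 s2=0 s0=1 s3=0
t7.Δ0 s1=0 s4=0 clk=1 s5=1 s6=1 s2=0 s0=1 s3=0
t7.Δ1 s1=0 s4=0 clk=0 s5=1 s6=1 s2=0 s0=1 s3=0
t8.Δ0 s1=0 s4=0 clk=0 s5=1 s6=1 s2=0 s0=1 s3=0
t8.Δ1 s1=0 s4=0 clk=1 s5=1 s6=1 s2=0 s0=1 s3=0
t8.Δ2 s1=1 s4=0 clk=1 s5=0 s6=1 s2=0 s0=1 s3=0
t8.Δ3 s1=1 s4=0 clk=1 s5=0 s6=1 s2=0 s0=1 s3=1
t8.Δ4 s1=1 s4=1 clk=1 s5=0 s6=1 s2=0 s0=1 s3=1
t9.Δ0 s1=1 s4=1 clk=1 s5=0 s6=1 s2=0 s0=1 s3=1
t9.Δ1 s1=1 s4=1 clk=0 s5=0 s6=0 s2=0 s0=1 s3=1
t9.Δ2 s1=1 s4=1 clk=0 s5=0 s6=0 s2=0 s0=0 s3=1
t9.Δ3 s1=1 s4=0 clk=0 s5=0 s6=0 s2=0 s0=0 s3=0
t10.Δ0 s1=1 s4=0 clk=0 s5=0 s6=0 s2=0 s0=0 s3=0
t10.Δ1 s1=1 s4=0 clk=1 s5=0 s6=1 s2=0 s0=0 s3=0
t10.Δ2 s1=0 s4=0 clk=1 s5=1 s6=1 s2=0 s0=1 s3=0
t11.Δ0 s1=0 s4=0 clk=1 s5=1 s6=1 s2=0 s0=1 s3=0
t11.Δ1 s1=0 s4=0 clk=0 s5=1 s6=1 s2=0 s0=1 s3=0
t12.Δ0 s1=0 s4=0 clk=0 s5=1 s6=1 s2=0 s0=1 s3=0
t12.Δ1 s1=0 s4=0 clk=1 s5=1 s6=1 s2=0 s0=1 s3=0
t12.Δ2 s1=1 s4=0 clk=1 s5=0 s6=1 s2=0 s0=1 s3=0
t12.Δ3 s1=1 s4=0 clk=1 s5=0 s6=1 s2=0 s0=1 s3=1
t12.Δ4 s1=1 s4=1 clk=1 s5=0 s6=1 s2=0 s0=1 s3=1
t13.Δ0 s1=1 s4=1 clk=1 s5=0 s6=1 s2=0 s0=1 s3=1
t13.Δ1 s1=1 s4=1 clk=0 s5=0 s6=0 s2=0 s0=1 s3=1
t13.Δ2 s1=1 s4=1 clk=0 s5=0 s6=0 s2=0 s0=0 s3=1
t13.Δ3 s1=1 s4=0 clk=0 s5=0 s6=0 s2=0 s0=0 s3=0
t14.Δ0 s1=1 s4=0 clk=0 s5=0 s6=0 s2=0 s0=0 s3=0
t14.Δ1 s1=1 s4=0 clk=1 s5=0 s6=1 s2=0 s0=0 s3=0
t14.Δ2 s1=0 s4=0 clk=1 s5=1 s6=1 s2=0 s0=1 s3=0
t15.Δ0 s1=0 s4=0 clk=1 s5=1 s6=1 s2=0 s0=1 s3=0
t15.Δ1 s1=0 s4=0 clk=0 s5=1 s6=1 s2=0 s0=1 s3=0
t16.Δ0 s1=0 s4=0 clk=0 s5=1 s6=1 s2=0 s0=1 s3=0
t16.Δ1 s1=0 s4=0 clk=1 s5=1 s6=1 s2=0 s0=1 s3=0
t16.Δ2 s1=1 s4=0 clk=1 s5=0 s6=1 s2=0 s0=1 s3=0
t16.Δ3 s1=1 s4=0 clk=1 s5=0 s6=1 s2=0 s0=1 s3=1
t16.Δ4 s1=1 s4=1 clk=1 s5=0 s6=1 s2=0 s0=1 s3=1
t17.Δ0 s1=1 s4=1 clk=1 s5=0 s6=1 s2=0 s0=1 s3=1
t17.Δ1 s1=1 s4=1 clk=0 s5=0 s6=0 s2=0 s0=1 s3=1
t17.Δ2 s1=1 s4=1 clk=0 s5=0 s6=0 s2=0 s0=0 s3=1
t17.Δ3 s1=1 s4=0 clk=0 s5=0 s6=0 s2=0 s0=0 s3=0
t18.Δ0 s1=1 s4=0 clk=0 s5=0 s6=0 s2=0 s0=0 s3=0
t18.Δ1 s1=1 s4=0 clk=1 s5=0 s6=1 s2=0 s0=0 s3=0
t18.Δ2 s1=0 s4=0 clk=1 s5=1 s6=1 s2=0 s0=1 s3=0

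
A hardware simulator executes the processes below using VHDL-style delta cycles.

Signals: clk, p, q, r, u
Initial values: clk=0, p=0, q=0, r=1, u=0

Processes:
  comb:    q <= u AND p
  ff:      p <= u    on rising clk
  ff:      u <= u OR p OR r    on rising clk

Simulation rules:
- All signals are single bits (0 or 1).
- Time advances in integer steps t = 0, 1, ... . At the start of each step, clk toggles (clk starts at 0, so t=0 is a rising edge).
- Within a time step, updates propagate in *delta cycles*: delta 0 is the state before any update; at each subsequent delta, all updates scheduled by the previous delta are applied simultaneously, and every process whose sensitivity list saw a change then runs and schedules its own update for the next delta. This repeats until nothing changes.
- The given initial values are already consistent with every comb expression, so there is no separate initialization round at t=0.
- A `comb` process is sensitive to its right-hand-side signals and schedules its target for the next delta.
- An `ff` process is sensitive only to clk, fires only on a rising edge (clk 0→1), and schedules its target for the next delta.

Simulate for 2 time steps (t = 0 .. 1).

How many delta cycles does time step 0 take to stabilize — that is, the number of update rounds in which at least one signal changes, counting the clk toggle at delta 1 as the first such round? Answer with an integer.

2

[bits: r,q,clk,u,p]
t=0: Δ0=10000 Δ1=10100 Δ2=10110 | 2Δ
t=1: Δ0=10110 Δ1=10010 | 1Δ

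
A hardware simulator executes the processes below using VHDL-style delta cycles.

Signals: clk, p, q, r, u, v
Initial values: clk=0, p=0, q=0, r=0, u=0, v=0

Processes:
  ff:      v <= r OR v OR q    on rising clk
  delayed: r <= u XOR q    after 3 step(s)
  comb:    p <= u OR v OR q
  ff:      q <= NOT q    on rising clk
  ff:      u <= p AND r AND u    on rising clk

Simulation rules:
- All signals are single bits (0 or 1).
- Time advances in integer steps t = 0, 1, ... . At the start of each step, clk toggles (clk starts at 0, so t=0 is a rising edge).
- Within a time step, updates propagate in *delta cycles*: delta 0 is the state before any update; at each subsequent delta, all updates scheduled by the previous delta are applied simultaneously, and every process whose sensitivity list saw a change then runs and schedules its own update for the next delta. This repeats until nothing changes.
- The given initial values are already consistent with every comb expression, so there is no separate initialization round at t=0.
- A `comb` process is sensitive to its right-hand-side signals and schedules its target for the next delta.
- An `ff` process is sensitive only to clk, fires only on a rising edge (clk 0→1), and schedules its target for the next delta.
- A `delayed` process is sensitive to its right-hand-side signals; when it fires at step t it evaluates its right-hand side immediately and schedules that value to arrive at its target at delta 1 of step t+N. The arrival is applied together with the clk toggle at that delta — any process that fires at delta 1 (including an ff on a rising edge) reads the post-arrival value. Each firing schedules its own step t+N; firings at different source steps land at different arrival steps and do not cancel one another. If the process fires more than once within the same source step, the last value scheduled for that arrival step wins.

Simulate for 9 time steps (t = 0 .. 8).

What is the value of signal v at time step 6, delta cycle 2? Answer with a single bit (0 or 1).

[bits: u,clk,p,r,q,v]
t=0: Δ0=000000 Δ1=010000 Δ2=010010 Δ3=011010 | 3Δ
t=1: Δ0=011010 Δ1=001010 | 1Δ
t=2: Δ0=001010 Δ1=011010 Δ2=011001 | 2Δ
t=3: Δ0=011001 Δ1=001101 | 1Δ
t=4: Δ0=001101 Δ1=011101 Δ2=011111 | 2Δ
t=5: Δ0=011111 Δ1=001011 | 1Δ
t=6: Δ0=001011 Δ1=011011 Δ2=011001 | 2Δ
t=7: Δ0=011001 Δ1=001101 | 1Δ
t=8: Δ0=001101 Δ1=011101 Δ2=011111 | 2Δ

1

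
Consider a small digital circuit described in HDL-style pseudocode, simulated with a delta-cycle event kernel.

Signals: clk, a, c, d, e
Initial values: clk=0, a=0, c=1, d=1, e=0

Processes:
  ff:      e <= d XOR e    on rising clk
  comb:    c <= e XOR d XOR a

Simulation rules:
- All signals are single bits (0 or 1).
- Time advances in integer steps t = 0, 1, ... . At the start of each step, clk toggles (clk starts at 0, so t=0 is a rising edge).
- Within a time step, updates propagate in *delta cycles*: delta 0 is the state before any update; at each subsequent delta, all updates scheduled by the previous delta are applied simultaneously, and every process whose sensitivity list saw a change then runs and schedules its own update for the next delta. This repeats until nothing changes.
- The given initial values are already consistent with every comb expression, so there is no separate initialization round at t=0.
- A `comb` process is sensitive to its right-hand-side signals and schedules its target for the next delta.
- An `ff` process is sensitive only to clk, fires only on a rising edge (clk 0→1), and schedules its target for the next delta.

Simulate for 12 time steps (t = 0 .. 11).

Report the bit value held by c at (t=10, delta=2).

0

t0.Δ0 clk=0 a=0 c=1 d=1 e=0
t0.Δ1 clk=1 a=0 c=1 d=1 e=0
t0.Δ2 clk=1 a=0 c=1 d=1 e=1
t0.Δ3 clk=1 a=0 c=0 d=1 e=1
t1.Δ0 clk=1 a=0 c=0 d=1 e=1
t1.Δ1 clk=0 a=0 c=0 d=1 e=1
t2.Δ0 clk=0 a=0 c=0 d=1 e=1
t2.Δ1 clk=1 a=0 c=0 d=1 e=1
t2.Δ2 clk=1 a=0 c=0 d=1 e=0
t2.Δ3 clk=1 a=0 c=1 d=1 e=0
t3.Δ0 clk=1 a=0 c=1 d=1 e=0
t3.Δ1 clk=0 a=0 c=1 d=1 e=0
t4.Δ0 clk=0 a=0 c=1 d=1 e=0
t4.Δ1 clk=1 a=0 c=1 d=1 e=0
t4.Δ2 clk=1 a=0 c=1 d=1 e=1
t4.Δ3 clk=1 a=0 c=0 d=1 e=1
t5.Δ0 clk=1 a=0 c=0 d=1 e=1
t5.Δ1 clk=0 a=0 c=0 d=1 e=1
t6.Δ0 clk=0 a=0 c=0 d=1 e=1
t6.Δ1 clk=1 a=0 c=0 d=1 e=1
t6.Δ2 clk=1 a=0 c=0 d=1 e=0
t6.Δ3 clk=1 a=0 c=1 d=1 e=0
t7.Δ0 clk=1 a=0 c=1 d=1 e=0
t7.Δ1 clk=0 a=0 c=1 d=1 e=0
t8.Δ0 clk=0 a=0 c=1 d=1 e=0
t8.Δ1 clk=1 a=0 c=1 d=1 e=0
t8.Δ2 clk=1 a=0 c=1 d=1 e=1
t8.Δ3 clk=1 a=0 c=0 d=1 e=1
t9.Δ0 clk=1 a=0 c=0 d=1 e=1
t9.Δ1 clk=0 a=0 c=0 d=1 e=1
t10.Δ0 clk=0 a=0 c=0 d=1 e=1
t10.Δ1 clk=1 a=0 c=0 d=1 e=1
t10.Δ2 clk=1 a=0 c=0 d=1 e=0
t10.Δ3 clk=1 a=0 c=1 d=1 e=0
t11.Δ0 clk=1 a=0 c=1 d=1 e=0
t11.Δ1 clk=0 a=0 c=1 d=1 e=0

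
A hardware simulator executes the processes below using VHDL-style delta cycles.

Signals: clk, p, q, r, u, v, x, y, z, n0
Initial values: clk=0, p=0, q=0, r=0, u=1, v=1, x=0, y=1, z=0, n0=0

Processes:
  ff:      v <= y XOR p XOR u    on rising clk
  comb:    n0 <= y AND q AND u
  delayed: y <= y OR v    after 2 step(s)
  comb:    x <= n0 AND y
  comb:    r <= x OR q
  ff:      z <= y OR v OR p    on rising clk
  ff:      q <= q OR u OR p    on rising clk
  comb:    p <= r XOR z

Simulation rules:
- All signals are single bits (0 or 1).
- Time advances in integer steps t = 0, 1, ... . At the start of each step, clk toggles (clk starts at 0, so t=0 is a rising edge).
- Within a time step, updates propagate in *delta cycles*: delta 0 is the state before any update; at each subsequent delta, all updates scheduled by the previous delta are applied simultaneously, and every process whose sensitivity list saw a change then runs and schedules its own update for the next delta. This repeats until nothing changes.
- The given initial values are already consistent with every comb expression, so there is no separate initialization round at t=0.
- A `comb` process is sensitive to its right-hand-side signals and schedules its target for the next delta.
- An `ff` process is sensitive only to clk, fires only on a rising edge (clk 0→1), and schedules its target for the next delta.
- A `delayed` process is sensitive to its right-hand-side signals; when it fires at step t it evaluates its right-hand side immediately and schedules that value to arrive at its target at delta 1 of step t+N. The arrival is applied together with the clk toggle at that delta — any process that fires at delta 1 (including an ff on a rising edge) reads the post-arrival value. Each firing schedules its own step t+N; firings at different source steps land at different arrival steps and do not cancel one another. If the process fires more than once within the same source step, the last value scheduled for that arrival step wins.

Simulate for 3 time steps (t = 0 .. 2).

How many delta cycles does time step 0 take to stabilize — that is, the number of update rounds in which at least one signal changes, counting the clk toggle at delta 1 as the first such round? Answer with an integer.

t=0 Δ0: r=0 clk=0 v=1 q=0 p=0 y=1 z=0 n0=0 x=0 u=1
  Δ1: clk:0→1
  Δ2: v:1→0, q:0→1, z:0→1
  Δ3: r:0→1, p:0→1, n0:0→1
  Δ4: p:1→0, x:0→1
  (4Δ to stable)
t=1 Δ0: r=1 clk=1 v=0 q=1 p=0 y=1 z=1 n0=1 x=1 u=1
  Δ1: clk:1→0
  (1Δ to stable)
t=2 Δ0: r=1 clk=0 v=0 q=1 p=0 y=1 z=1 n0=1 x=1 u=1
  Δ1: clk:0→1
  (1Δ to stable)

4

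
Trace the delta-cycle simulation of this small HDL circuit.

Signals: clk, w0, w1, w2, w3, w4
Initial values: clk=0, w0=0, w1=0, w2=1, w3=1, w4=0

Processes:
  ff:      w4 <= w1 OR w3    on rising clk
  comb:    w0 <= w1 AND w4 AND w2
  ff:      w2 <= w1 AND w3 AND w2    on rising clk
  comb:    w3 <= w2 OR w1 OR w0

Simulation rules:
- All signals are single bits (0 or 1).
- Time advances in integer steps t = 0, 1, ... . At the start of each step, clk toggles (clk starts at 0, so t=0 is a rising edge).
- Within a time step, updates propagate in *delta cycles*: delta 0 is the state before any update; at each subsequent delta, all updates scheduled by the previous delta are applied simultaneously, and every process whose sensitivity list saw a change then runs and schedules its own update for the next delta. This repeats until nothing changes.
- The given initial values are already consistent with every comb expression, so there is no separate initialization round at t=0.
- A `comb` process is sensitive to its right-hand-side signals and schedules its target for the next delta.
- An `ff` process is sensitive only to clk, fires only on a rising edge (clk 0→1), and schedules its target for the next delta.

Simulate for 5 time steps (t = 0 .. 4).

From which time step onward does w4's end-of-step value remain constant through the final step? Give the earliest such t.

[bits: w0,w4,clk,w3,w2,w1]
t=0: Δ0=000110 Δ1=001110 Δ2=011100 Δ3=011000 | 3Δ
t=1: Δ0=011000 Δ1=010000 | 1Δ
t=2: Δ0=010000 Δ1=011000 Δ2=001000 | 2Δ
t=3: Δ0=001000 Δ1=000000 | 1Δ
t=4: Δ0=000000 Δ1=001000 | 1Δ

2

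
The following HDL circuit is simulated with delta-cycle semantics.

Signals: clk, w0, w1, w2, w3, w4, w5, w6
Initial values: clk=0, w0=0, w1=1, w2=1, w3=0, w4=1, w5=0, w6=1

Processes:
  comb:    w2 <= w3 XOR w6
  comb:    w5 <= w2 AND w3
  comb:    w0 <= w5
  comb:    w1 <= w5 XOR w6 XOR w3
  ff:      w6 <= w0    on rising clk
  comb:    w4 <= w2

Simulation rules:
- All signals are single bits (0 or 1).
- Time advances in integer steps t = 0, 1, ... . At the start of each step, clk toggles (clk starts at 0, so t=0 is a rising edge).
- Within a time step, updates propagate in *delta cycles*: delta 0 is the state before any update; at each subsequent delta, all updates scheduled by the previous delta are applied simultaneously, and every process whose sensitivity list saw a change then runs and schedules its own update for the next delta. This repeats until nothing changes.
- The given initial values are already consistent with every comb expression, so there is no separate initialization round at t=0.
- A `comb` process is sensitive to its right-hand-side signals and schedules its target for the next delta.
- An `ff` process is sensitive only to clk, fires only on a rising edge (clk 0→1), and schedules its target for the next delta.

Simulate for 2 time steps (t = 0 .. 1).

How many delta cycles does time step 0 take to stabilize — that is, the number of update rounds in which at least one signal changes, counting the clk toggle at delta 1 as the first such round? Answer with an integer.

4

t=0 Δ0: w5=0 w3=0 w1=1 w6=1 w0=0 w4=1 w2=1 clk=0
  Δ1: clk:0→1
  Δ2: w6:1→0
  Δ3: w1:1→0, w2:1→0
  Δ4: w4:1→0
  (4Δ to stable)
t=1 Δ0: w5=0 w3=0 w1=0 w6=0 w0=0 w4=0 w2=0 clk=1
  Δ1: clk:1→0
  (1Δ to stable)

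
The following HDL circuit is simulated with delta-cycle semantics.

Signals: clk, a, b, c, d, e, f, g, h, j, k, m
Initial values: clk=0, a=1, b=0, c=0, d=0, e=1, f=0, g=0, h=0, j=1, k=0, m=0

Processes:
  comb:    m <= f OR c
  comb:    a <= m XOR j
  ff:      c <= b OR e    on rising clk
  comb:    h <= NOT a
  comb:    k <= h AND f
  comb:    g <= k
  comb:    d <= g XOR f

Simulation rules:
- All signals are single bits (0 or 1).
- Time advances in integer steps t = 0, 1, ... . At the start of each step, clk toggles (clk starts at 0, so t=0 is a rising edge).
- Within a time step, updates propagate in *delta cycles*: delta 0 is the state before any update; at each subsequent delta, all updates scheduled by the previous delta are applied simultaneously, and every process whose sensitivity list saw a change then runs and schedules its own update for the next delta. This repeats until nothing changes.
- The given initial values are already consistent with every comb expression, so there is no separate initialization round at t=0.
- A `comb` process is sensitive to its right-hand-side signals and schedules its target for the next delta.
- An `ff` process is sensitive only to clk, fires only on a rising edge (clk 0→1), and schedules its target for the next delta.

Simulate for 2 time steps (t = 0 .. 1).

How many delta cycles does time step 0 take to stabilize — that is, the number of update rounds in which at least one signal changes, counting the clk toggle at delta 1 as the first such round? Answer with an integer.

5

t=0 Δ0: clk=0 c=0 g=0 a=1 m=0 h=0 k=0 e=1 f=0 b=0 j=1 d=0
  Δ1: clk:0→1
  Δ2: c:0→1
  Δ3: m:0→1
  Δ4: a:1→0
  Δ5: h:0→1
  (5Δ to stable)
t=1 Δ0: clk=1 c=1 g=0 a=0 m=1 h=1 k=0 e=1 f=0 b=0 j=1 d=0
  Δ1: clk:1→0
  (1Δ to stable)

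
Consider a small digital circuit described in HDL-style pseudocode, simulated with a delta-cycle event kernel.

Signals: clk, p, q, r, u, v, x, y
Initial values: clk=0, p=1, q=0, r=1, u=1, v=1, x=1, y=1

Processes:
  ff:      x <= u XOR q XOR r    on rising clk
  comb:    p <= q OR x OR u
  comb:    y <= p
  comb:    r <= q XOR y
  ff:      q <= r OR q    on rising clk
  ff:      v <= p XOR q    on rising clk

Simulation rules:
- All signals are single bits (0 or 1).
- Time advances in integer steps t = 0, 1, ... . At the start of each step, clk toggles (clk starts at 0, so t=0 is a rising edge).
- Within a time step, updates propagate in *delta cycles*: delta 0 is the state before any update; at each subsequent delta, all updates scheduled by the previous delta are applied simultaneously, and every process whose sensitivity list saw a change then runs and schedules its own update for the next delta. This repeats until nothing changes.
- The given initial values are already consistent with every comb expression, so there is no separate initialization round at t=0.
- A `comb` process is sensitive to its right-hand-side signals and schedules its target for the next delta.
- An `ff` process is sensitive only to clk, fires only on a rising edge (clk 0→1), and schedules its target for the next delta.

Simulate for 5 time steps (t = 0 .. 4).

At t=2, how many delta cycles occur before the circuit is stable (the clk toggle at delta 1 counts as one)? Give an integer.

2

[bits: clk,y,u,x,q,r,v,p]
t=0: Δ0=01110111 Δ1=11110111 Δ2=11101111 Δ3=11101011 | 3Δ
t=1: Δ0=11101011 Δ1=01101011 | 1Δ
t=2: Δ0=01101011 Δ1=11101011 Δ2=11101001 | 2Δ
t=3: Δ0=11101001 Δ1=01101001 | 1Δ
t=4: Δ0=01101001 Δ1=11101001 | 1Δ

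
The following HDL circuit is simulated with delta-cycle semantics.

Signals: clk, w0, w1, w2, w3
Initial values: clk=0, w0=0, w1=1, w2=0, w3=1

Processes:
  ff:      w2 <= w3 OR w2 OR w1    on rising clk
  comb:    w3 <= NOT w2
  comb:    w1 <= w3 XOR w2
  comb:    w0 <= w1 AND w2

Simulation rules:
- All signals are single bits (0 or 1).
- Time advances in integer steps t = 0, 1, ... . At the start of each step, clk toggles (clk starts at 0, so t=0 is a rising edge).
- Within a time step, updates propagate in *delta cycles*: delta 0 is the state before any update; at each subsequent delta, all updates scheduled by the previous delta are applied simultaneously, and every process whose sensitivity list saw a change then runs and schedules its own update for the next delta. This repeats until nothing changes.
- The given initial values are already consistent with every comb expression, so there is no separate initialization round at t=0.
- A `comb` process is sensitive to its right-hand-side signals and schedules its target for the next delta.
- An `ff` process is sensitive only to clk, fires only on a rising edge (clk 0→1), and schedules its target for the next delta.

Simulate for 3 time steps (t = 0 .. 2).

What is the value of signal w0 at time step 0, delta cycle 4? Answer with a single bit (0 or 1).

0

[bits: clk,w2,w1,w3,w0]
t=0: Δ0=00110 Δ1=10110 Δ2=11110 Δ3=11001 Δ4=11100 Δ5=11101 | 5Δ
t=1: Δ0=11101 Δ1=01101 | 1Δ
t=2: Δ0=01101 Δ1=11101 | 1Δ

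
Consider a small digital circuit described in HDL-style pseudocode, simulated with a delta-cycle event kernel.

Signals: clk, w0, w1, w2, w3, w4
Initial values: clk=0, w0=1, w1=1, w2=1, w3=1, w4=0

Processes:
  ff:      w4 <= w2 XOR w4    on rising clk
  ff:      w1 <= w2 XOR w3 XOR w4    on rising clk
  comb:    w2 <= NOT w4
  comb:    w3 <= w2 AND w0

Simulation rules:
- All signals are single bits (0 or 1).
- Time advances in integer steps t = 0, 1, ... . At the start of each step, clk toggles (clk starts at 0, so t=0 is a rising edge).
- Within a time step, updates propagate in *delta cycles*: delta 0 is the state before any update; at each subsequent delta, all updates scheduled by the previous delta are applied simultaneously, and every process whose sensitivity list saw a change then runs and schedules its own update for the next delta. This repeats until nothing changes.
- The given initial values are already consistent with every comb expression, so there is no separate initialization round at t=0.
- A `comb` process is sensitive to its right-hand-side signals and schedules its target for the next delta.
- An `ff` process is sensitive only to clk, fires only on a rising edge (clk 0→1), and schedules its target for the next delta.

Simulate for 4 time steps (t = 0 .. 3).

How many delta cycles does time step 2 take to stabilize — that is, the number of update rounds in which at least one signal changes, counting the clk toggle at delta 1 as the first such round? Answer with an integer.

t=0 Δ0: w0=1 w4=0 w3=1 clk=0 w1=1 w2=1
  Δ1: clk:0→1
  Δ2: w4:0→1, w1:1→0
  Δ3: w2:1→0
  Δ4: w3:1→0
  (4Δ to stable)
t=1 Δ0: w0=1 w4=1 w3=0 clk=1 w1=0 w2=0
  Δ1: clk:1→0
  (1Δ to stable)
t=2 Δ0: w0=1 w4=1 w3=0 clk=0 w1=0 w2=0
  Δ1: clk:0→1
  Δ2: w1:0→1
  (2Δ to stable)
t=3 Δ0: w0=1 w4=1 w3=0 clk=1 w1=1 w2=0
  Δ1: clk:1→0
  (1Δ to stable)

2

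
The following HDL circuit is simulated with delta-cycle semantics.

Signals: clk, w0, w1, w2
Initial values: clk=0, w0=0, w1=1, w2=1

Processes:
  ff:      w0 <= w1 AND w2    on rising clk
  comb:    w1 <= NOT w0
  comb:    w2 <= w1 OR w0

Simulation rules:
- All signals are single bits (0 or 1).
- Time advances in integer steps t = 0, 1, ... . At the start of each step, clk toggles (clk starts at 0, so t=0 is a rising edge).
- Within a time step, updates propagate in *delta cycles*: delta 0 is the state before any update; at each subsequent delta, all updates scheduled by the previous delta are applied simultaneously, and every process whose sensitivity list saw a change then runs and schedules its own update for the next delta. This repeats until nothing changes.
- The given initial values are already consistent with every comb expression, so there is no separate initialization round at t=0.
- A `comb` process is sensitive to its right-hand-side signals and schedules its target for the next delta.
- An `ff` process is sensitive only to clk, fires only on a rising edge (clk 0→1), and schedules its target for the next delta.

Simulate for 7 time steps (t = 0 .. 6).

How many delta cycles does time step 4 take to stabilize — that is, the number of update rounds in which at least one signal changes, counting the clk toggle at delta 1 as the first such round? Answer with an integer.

t0.Δ0 w0=0 w1=1 w2=1 clk=0
t0.Δ1 w0=0 w1=1 w2=1 clk=1
t0.Δ2 w0=1 w1=1 w2=1 clk=1
t0.Δ3 w0=1 w1=0 w2=1 clk=1
t1.Δ0 w0=1 w1=0 w2=1 clk=1
t1.Δ1 w0=1 w1=0 w2=1 clk=0
t2.Δ0 w0=1 w1=0 w2=1 clk=0
t2.Δ1 w0=1 w1=0 w2=1 clk=1
t2.Δ2 w0=0 w1=0 w2=1 clk=1
t2.Δ3 w0=0 w1=1 w2=0 clk=1
t2.Δ4 w0=0 w1=1 w2=1 clk=1
t3.Δ0 w0=0 w1=1 w2=1 clk=1
t3.Δ1 w0=0 w1=1 w2=1 clk=0
t4.Δ0 w0=0 w1=1 w2=1 clk=0
t4.Δ1 w0=0 w1=1 w2=1 clk=1
t4.Δ2 w0=1 w1=1 w2=1 clk=1
t4.Δ3 w0=1 w1=0 w2=1 clk=1
t5.Δ0 w0=1 w1=0 w2=1 clk=1
t5.Δ1 w0=1 w1=0 w2=1 clk=0
t6.Δ0 w0=1 w1=0 w2=1 clk=0
t6.Δ1 w0=1 w1=0 w2=1 clk=1
t6.Δ2 w0=0 w1=0 w2=1 clk=1
t6.Δ3 w0=0 w1=1 w2=0 clk=1
t6.Δ4 w0=0 w1=1 w2=1 clk=1

3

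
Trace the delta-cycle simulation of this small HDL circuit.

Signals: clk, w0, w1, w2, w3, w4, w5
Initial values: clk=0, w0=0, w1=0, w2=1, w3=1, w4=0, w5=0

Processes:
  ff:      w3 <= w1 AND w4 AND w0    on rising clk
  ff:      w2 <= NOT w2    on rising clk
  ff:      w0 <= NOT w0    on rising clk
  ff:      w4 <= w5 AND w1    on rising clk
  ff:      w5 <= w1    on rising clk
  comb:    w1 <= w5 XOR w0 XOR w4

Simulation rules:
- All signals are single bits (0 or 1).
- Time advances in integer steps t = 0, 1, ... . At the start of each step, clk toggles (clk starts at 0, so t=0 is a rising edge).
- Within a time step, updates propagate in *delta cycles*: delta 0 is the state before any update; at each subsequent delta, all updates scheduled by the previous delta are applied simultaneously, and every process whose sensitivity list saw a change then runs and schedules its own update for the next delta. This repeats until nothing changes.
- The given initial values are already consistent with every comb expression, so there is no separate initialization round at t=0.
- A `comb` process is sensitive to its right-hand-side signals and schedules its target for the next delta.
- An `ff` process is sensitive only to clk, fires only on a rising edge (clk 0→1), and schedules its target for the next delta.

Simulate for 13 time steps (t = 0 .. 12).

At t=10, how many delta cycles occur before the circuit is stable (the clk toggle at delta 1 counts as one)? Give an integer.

t=0 Δ0: w3=1 clk=0 w2=1 w4=0 w0=0 w1=0 w5=0
  Δ1: clk:0→1
  Δ2: w3:1→0, w2:1→0, w0:0→1
  Δ3: w1:0→1
  (3Δ to stable)
t=1 Δ0: w3=0 clk=1 w2=0 w4=0 w0=1 w1=1 w5=0
  Δ1: clk:1→0
  (1Δ to stable)
t=2 Δ0: w3=0 clk=0 w2=0 w4=0 w0=1 w1=1 w5=0
  Δ1: clk:0→1
  Δ2: w2:0→1, w0:1→0, w5:0→1
  (2Δ to stable)
t=3 Δ0: w3=0 clk=1 w2=1 w4=0 w0=0 w1=1 w5=1
  Δ1: clk:1→0
  (1Δ to stable)
t=4 Δ0: w3=0 clk=0 w2=1 w4=0 w0=0 w1=1 w5=1
  Δ1: clk:0→1
  Δ2: w2:1→0, w4:0→1, w0:0→1
  (2Δ to stable)
t=5 Δ0: w3=0 clk=1 w2=0 w4=1 w0=1 w1=1 w5=1
  Δ1: clk:1→0
  (1Δ to stable)
t=6 Δ0: w3=0 clk=0 w2=0 w4=1 w0=1 w1=1 w5=1
  Δ1: clk:0→1
  Δ2: w3:0→1, w2:0→1, w0:1→0
  Δ3: w1:1→0
  (3Δ to stable)
t=7 Δ0: w3=1 clk=1 w2=1 w4=1 w0=0 w1=0 w5=1
  Δ1: clk:1→0
  (1Δ to stable)
t=8 Δ0: w3=1 clk=0 w2=1 w4=1 w0=0 w1=0 w5=1
  Δ1: clk:0→1
  Δ2: w3:1→0, w2:1→0, w4:1→0, w0:0→1, w5:1→0
  Δ3: w1:0→1
  (3Δ to stable)
t=9 Δ0: w3=0 clk=1 w2=0 w4=0 w0=1 w1=1 w5=0
  Δ1: clk:1→0
  (1Δ to stable)
t=10 Δ0: w3=0 clk=0 w2=0 w4=0 w0=1 w1=1 w5=0
  Δ1: clk:0→1
  Δ2: w2:0→1, w0:1→0, w5:0→1
  (2Δ to stable)
t=11 Δ0: w3=0 clk=1 w2=1 w4=0 w0=0 w1=1 w5=1
  Δ1: clk:1→0
  (1Δ to stable)
t=12 Δ0: w3=0 clk=0 w2=1 w4=0 w0=0 w1=1 w5=1
  Δ1: clk:0→1
  Δ2: w2:1→0, w4:0→1, w0:0→1
  (2Δ to stable)

2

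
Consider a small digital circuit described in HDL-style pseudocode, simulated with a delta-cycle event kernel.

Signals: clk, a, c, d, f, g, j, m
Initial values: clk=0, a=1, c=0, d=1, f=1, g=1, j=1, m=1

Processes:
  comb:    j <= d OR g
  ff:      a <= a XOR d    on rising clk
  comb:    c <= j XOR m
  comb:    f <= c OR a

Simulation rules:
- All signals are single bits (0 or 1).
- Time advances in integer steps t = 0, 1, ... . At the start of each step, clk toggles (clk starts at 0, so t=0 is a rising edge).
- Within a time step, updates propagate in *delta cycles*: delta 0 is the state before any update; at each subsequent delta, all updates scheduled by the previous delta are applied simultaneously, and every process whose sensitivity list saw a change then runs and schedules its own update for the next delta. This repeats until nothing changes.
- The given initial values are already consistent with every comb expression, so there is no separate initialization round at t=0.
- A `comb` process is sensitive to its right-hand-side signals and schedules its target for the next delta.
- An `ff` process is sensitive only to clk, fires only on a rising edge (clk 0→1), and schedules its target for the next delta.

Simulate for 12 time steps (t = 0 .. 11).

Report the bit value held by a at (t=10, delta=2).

1

[bits: c,m,g,j,clk,a,d,f]
t=0: Δ0=01110111 Δ1=01111111 Δ2=01111011 Δ3=01111010 | 3Δ
t=1: Δ0=01111010 Δ1=01110010 | 1Δ
t=2: Δ0=01110010 Δ1=01111010 Δ2=01111110 Δ3=01111111 | 3Δ
t=3: Δ0=01111111 Δ1=01110111 | 1Δ
t=4: Δ0=01110111 Δ1=01111111 Δ2=01111011 Δ3=01111010 | 3Δ
t=5: Δ0=01111010 Δ1=01110010 | 1Δ
t=6: Δ0=01110010 Δ1=01111010 Δ2=01111110 Δ3=01111111 | 3Δ
t=7: Δ0=01111111 Δ1=01110111 | 1Δ
t=8: Δ0=01110111 Δ1=01111111 Δ2=01111011 Δ3=01111010 | 3Δ
t=9: Δ0=01111010 Δ1=01110010 | 1Δ
t=10: Δ0=01110010 Δ1=01111010 Δ2=01111110 Δ3=01111111 | 3Δ
t=11: Δ0=01111111 Δ1=01110111 | 1Δ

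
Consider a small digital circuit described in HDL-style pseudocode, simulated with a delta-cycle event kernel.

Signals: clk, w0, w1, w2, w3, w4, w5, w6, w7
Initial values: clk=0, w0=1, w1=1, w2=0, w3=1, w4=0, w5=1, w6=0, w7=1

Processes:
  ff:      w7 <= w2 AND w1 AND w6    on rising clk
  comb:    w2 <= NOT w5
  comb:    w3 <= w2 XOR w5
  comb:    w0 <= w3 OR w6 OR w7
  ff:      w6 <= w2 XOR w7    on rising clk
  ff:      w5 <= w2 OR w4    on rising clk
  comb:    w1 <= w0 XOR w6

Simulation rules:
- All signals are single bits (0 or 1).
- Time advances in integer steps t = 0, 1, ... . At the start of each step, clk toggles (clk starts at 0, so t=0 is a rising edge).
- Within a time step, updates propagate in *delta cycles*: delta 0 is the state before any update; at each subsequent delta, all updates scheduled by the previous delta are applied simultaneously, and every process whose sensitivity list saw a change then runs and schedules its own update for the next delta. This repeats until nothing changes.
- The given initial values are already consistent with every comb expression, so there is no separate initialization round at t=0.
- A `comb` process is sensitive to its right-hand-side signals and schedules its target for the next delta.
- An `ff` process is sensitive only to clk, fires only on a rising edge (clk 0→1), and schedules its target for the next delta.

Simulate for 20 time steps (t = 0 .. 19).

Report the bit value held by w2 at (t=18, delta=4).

0

t=0 Δ0: w4=0 clk=0 w0=1 w6=0 w2=0 w1=1 w5=1 w7=1 w3=1
  Δ1: clk:0→1
  Δ2: w6:0→1, w5:1→0, w7:1→0
  Δ3: w2:0→1, w1:1→0, w3:1→0
  Δ4: w3:0→1
  (4Δ to stable)
t=1 Δ0: w4=0 clk=1 w0=1 w6=1 w2=1 w1=0 w5=0 w7=0 w3=1
  Δ1: clk:1→0
  (1Δ to stable)
t=2 Δ0: w4=0 clk=0 w0=1 w6=1 w2=1 w1=0 w5=0 w7=0 w3=1
  Δ1: clk:0→1
  Δ2: w5:0→1
  Δ3: w2:1→0, w3:1→0
  Δ4: w3:0→1
  (4Δ to stable)
t=3 Δ0: w4=0 clk=1 w0=1 w6=1 w2=0 w1=0 w5=1 w7=0 w3=1
  Δ1: clk:1→0
  (1Δ to stable)
t=4 Δ0: w4=0 clk=0 w0=1 w6=1 w2=0 w1=0 w5=1 w7=0 w3=1
  Δ1: clk:0→1
  Δ2: w6:1→0, w5:1→0
  Δ3: w2:0→1, w1:0→1, w3:1→0
  Δ4: w0:1→0, w3:0→1
  Δ5: w0:0→1, w1:1→0
  Δ6: w1:0→1
  (6Δ to stable)
t=5 Δ0: w4=0 clk=1 w0=1 w6=0 w2=1 w1=1 w5=0 w7=0 w3=1
  Δ1: clk:1→0
  (1Δ to stable)
t=6 Δ0: w4=0 clk=0 w0=1 w6=0 w2=1 w1=1 w5=0 w7=0 w3=1
  Δ1: clk:0→1
  Δ2: w6:0→1, w5:0→1
  Δ3: w2:1→0, w1:1→0, w3:1→0
  Δ4: w3:0→1
  (4Δ to stable)
t=7 Δ0: w4=0 clk=1 w0=1 w6=1 w2=0 w1=0 w5=1 w7=0 w3=1
  Δ1: clk:1→0
  (1Δ to stable)
t=8 Δ0: w4=0 clk=0 w0=1 w6=1 w2=0 w1=0 w5=1 w7=0 w3=1
  Δ1: clk:0→1
  Δ2: w6:1→0, w5:1→0
  Δ3: w2:0→1, w1:0→1, w3:1→0
  Δ4: w0:1→0, w3:0→1
  Δ5: w0:0→1, w1:1→0
  Δ6: w1:0→1
  (6Δ to stable)
t=9 Δ0: w4=0 clk=1 w0=1 w6=0 w2=1 w1=1 w5=0 w7=0 w3=1
  Δ1: clk:1→0
  (1Δ to stable)
t=10 Δ0: w4=0 clk=0 w0=1 w6=0 w2=1 w1=1 w5=0 w7=0 w3=1
  Δ1: clk:0→1
  Δ2: w6:0→1, w5:0→1
  Δ3: w2:1→0, w1:1→0, w3:1→0
  Δ4: w3:0→1
  (4Δ to stable)
t=11 Δ0: w4=0 clk=1 w0=1 w6=1 w2=0 w1=0 w5=1 w7=0 w3=1
  Δ1: clk:1→0
  (1Δ to stable)
t=12 Δ0: w4=0 clk=0 w0=1 w6=1 w2=0 w1=0 w5=1 w7=0 w3=1
  Δ1: clk:0→1
  Δ2: w6:1→0, w5:1→0
  Δ3: w2:0→1, w1:0→1, w3:1→0
  Δ4: w0:1→0, w3:0→1
  Δ5: w0:0→1, w1:1→0
  Δ6: w1:0→1
  (6Δ to stable)
t=13 Δ0: w4=0 clk=1 w0=1 w6=0 w2=1 w1=1 w5=0 w7=0 w3=1
  Δ1: clk:1→0
  (1Δ to stable)
t=14 Δ0: w4=0 clk=0 w0=1 w6=0 w2=1 w1=1 w5=0 w7=0 w3=1
  Δ1: clk:0→1
  Δ2: w6:0→1, w5:0→1
  Δ3: w2:1→0, w1:1→0, w3:1→0
  Δ4: w3:0→1
  (4Δ to stable)
t=15 Δ0: w4=0 clk=1 w0=1 w6=1 w2=0 w1=0 w5=1 w7=0 w3=1
  Δ1: clk:1→0
  (1Δ to stable)
t=16 Δ0: w4=0 clk=0 w0=1 w6=1 w2=0 w1=0 w5=1 w7=0 w3=1
  Δ1: clk:0→1
  Δ2: w6:1→0, w5:1→0
  Δ3: w2:0→1, w1:0→1, w3:1→0
  Δ4: w0:1→0, w3:0→1
  Δ5: w0:0→1, w1:1→0
  Δ6: w1:0→1
  (6Δ to stable)
t=17 Δ0: w4=0 clk=1 w0=1 w6=0 w2=1 w1=1 w5=0 w7=0 w3=1
  Δ1: clk:1→0
  (1Δ to stable)
t=18 Δ0: w4=0 clk=0 w0=1 w6=0 w2=1 w1=1 w5=0 w7=0 w3=1
  Δ1: clk:0→1
  Δ2: w6:0→1, w5:0→1
  Δ3: w2:1→0, w1:1→0, w3:1→0
  Δ4: w3:0→1
  (4Δ to stable)
t=19 Δ0: w4=0 clk=1 w0=1 w6=1 w2=0 w1=0 w5=1 w7=0 w3=1
  Δ1: clk:1→0
  (1Δ to stable)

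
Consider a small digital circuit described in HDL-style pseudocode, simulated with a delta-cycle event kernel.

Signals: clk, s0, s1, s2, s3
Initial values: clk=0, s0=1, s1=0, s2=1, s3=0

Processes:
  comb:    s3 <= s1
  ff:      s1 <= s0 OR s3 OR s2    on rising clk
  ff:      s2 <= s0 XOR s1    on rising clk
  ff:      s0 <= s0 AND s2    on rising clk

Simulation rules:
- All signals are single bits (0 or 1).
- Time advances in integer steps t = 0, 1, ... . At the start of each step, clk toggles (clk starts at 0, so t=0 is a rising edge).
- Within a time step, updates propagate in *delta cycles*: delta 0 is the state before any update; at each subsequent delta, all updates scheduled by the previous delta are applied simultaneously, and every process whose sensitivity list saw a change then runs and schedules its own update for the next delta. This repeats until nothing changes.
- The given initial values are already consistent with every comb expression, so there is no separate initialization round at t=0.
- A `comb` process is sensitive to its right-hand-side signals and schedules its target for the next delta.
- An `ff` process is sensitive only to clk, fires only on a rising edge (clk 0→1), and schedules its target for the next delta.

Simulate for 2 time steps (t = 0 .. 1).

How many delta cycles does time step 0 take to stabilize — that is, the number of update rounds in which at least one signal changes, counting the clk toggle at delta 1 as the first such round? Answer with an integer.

[bits: clk,s0,s3,s1,s2]
t=0: Δ0=01001 Δ1=11001 Δ2=11011 Δ3=11111 | 3Δ
t=1: Δ0=11111 Δ1=01111 | 1Δ

3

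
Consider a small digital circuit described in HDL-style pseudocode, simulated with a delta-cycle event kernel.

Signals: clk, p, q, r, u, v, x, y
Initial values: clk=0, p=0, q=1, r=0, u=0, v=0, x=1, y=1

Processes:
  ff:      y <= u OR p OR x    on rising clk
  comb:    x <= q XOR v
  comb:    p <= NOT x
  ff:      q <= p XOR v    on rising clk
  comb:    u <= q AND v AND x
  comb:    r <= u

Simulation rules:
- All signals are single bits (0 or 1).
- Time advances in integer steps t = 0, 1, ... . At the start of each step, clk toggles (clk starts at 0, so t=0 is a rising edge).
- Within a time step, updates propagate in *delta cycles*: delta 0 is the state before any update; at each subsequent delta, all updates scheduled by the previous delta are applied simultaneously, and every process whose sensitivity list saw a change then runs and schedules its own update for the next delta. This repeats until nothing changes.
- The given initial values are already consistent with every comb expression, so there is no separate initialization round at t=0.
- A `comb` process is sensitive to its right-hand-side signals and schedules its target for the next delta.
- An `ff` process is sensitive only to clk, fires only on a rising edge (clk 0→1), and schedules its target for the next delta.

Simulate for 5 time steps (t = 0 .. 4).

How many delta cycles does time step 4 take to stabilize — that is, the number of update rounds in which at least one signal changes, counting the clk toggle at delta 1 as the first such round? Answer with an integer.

t0.Δ0 x=1 p=0 clk=0 v=0 r=0 y=1 q=1 u=0
t0.Δ1 x=1 p=0 clk=1 v=0 r=0 y=1 q=1 u=0
t0.Δ2 x=1 p=0 clk=1 v=0 r=0 y=1 q=0 u=0
t0.Δ3 x=0 p=0 clk=1 v=0 r=0 y=1 q=0 u=0
t0.Δ4 x=0 p=1 clk=1 v=0 r=0 y=1 q=0 u=0
t1.Δ0 x=0 p=1 clk=1 v=0 r=0 y=1 q=0 u=0
t1.Δ1 x=0 p=1 clk=0 v=0 r=0 y=1 q=0 u=0
t2.Δ0 x=0 p=1 clk=0 v=0 r=0 y=1 q=0 u=0
t2.Δ1 x=0 p=1 clk=1 v=0 r=0 y=1 q=0 u=0
t2.Δ2 x=0 p=1 clk=1 v=0 r=0 y=1 q=1 u=0
t2.Δ3 x=1 p=1 clk=1 v=0 r=0 y=1 q=1 u=0
t2.Δ4 x=1 p=0 clk=1 v=0 r=0 y=1 q=1 u=0
t3.Δ0 x=1 p=0 clk=1 v=0 r=0 y=1 q=1 u=0
t3.Δ1 x=1 p=0 clk=0 v=0 r=0 y=1 q=1 u=0
t4.Δ0 x=1 p=0 clk=0 v=0 r=0 y=1 q=1 u=0
t4.Δ1 x=1 p=0 clk=1 v=0 r=0 y=1 q=1 u=0
t4.Δ2 x=1 p=0 clk=1 v=0 r=0 y=1 q=0 u=0
t4.Δ3 x=0 p=0 clk=1 v=0 r=0 y=1 q=0 u=0
t4.Δ4 x=0 p=1 clk=1 v=0 r=0 y=1 q=0 u=0

4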